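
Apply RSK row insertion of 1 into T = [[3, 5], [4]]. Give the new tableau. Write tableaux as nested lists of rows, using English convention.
[[1, 5], [3], [4]]

In row 1, 1 replaces 3 (the leftmost entry greater than 1); 3 is bumped to row 2. In row 2, 3 replaces 4 (the leftmost entry greater than 3); 4 is bumped to row 3. 4 starts a new row 3. The new tableau is [[1, 5], [3], [4]].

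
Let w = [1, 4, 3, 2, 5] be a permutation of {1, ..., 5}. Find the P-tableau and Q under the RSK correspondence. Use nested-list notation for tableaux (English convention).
P = [[1, 2, 5], [3], [4]], Q = [[1, 2, 5], [3], [4]]

Insert each entry of the permutation into P by Schensted row insertion, recording in Q the position of each new cell.

Insert 1: appended to row 1. P = [[1]], Q = [[1]].
Insert 4: appended to row 1. P = [[1, 4]], Q = [[1, 2]].
Insert 3: 3 bumps 4 from row 1; 4 starts row 2. P = [[1, 3], [4]], Q = [[1, 2], [3]].
Insert 2: 2 bumps 3 from row 1; 3 bumps 4 from row 2; 4 starts row 3. P = [[1, 2], [3], [4]], Q = [[1, 2], [3], [4]].
Insert 5: appended to row 1. P = [[1, 2, 5], [3], [4]], Q = [[1, 2, 5], [3], [4]].

So P = [[1, 2, 5], [3], [4]], Q = [[1, 2, 5], [3], [4]].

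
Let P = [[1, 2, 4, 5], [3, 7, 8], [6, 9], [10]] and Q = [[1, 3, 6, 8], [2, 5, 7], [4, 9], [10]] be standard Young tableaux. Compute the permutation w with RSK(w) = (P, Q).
6 3 7 1 2 10 4 9 8 5

Reverse the RSK construction: for i from n down to 1, find the cell of Q containing i, remove the entry at that cell from P, and reverse-bump it up through P; the value ejected from row 1 is w(i).

Step i=10: Q has 10 at row 4, column 1; remove 10 from row 4 of P and reverse-bump: 10 enters row 3 and ejects 9; 9 enters row 2 and ejects 8; 8 enters row 1 and ejects 5. So w(10) = 5. P is now [[1, 2, 4, 8], [3, 7, 9], [6, 10]].
Step i=9: Q has 9 at row 3, column 2; remove 10 from row 3 of P and reverse-bump: 10 enters row 2 and ejects 9; 9 enters row 1 and ejects 8. So w(9) = 8. P is now [[1, 2, 4, 9], [3, 7, 10], [6]].
Step i=8: Q has 8 at row 1, column 4; remove that cell from P, ejecting 9. So w(8) = 9. P is now [[1, 2, 4], [3, 7, 10], [6]].
Step i=7: Q has 7 at row 2, column 3; remove 10 from row 2 of P and reverse-bump: 10 enters row 1 and ejects 4. So w(7) = 4. P is now [[1, 2, 10], [3, 7], [6]].
Step i=6: Q has 6 at row 1, column 3; remove that cell from P, ejecting 10. So w(6) = 10. P is now [[1, 2], [3, 7], [6]].
Step i=5: Q has 5 at row 2, column 2; remove 7 from row 2 of P and reverse-bump: 7 enters row 1 and ejects 2. So w(5) = 2. P is now [[1, 7], [3], [6]].
Step i=4: Q has 4 at row 3, column 1; remove 6 from row 3 of P and reverse-bump: 6 enters row 2 and ejects 3; 3 enters row 1 and ejects 1. So w(4) = 1. P is now [[3, 7], [6]].
Step i=3: Q has 3 at row 1, column 2; remove that cell from P, ejecting 7. So w(3) = 7. P is now [[3], [6]].
Step i=2: Q has 2 at row 2, column 1; remove 6 from row 2 of P and reverse-bump: 6 enters row 1 and ejects 3. So w(2) = 3. P is now [[6]].
Step i=1: Q has 1 at row 1, column 1; remove that cell from P, ejecting 6. So w(1) = 6. P is now [].

So w = 6 3 7 1 2 10 4 9 8 5.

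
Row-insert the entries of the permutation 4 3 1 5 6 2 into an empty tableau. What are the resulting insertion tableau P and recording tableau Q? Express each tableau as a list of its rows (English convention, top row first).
Insert each entry of the permutation into P by Schensted row insertion, recording in Q the position of each new cell.

Insert 4: appended to row 1. P = [[4]].
Insert 3: 3 bumps 4 from row 1; 4 starts row 2. P = [[3], [4]].
Insert 1: 1 bumps 3 from row 1; 3 bumps 4 from row 2; 4 starts row 3. P = [[1], [3], [4]].
Insert 5: appended to row 1. P = [[1, 5], [3], [4]].
Insert 6: appended to row 1. P = [[1, 5, 6], [3], [4]].
Insert 2: 2 bumps 5 from row 1; 5 appends to row 2. P = [[1, 2, 6], [3, 5], [4]].

So P = [[1, 2, 6], [3, 5], [4]], Q = [[1, 4, 5], [2, 6], [3]].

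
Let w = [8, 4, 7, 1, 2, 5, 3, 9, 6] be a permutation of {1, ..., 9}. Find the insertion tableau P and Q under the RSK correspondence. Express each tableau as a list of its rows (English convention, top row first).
Insert each entry of the permutation into P by Schensted row insertion, recording in Q the position of each new cell.

Insert 8: appended to row 1. P = [[8]], Q = [[1]].
Insert 4: 4 bumps 8 from row 1; 8 starts row 2. P = [[4], [8]], Q = [[1], [2]].
Insert 7: appended to row 1. P = [[4, 7], [8]], Q = [[1, 3], [2]].
Insert 1: 1 bumps 4 from row 1; 4 bumps 8 from row 2; 8 starts row 3. P = [[1, 7], [4], [8]], Q = [[1, 3], [2], [4]].
Insert 2: 2 bumps 7 from row 1; 7 appends to row 2. P = [[1, 2], [4, 7], [8]], Q = [[1, 3], [2, 5], [4]].
Insert 5: appended to row 1. P = [[1, 2, 5], [4, 7], [8]], Q = [[1, 3, 6], [2, 5], [4]].
Insert 3: 3 bumps 5 from row 1; 5 bumps 7 from row 2; 7 bumps 8 from row 3; 8 starts row 4. P = [[1, 2, 3], [4, 5], [7], [8]], Q = [[1, 3, 6], [2, 5], [4], [7]].
Insert 9: appended to row 1. P = [[1, 2, 3, 9], [4, 5], [7], [8]], Q = [[1, 3, 6, 8], [2, 5], [4], [7]].
Insert 6: 6 bumps 9 from row 1; 9 appends to row 2. P = [[1, 2, 3, 6], [4, 5, 9], [7], [8]], Q = [[1, 3, 6, 8], [2, 5, 9], [4], [7]].

So P = [[1, 2, 3, 6], [4, 5, 9], [7], [8]], Q = [[1, 3, 6, 8], [2, 5, 9], [4], [7]].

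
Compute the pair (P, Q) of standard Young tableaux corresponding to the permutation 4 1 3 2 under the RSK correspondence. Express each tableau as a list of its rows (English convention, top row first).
P = [[1, 2], [3], [4]], Q = [[1, 3], [2], [4]]

Insert each entry of the permutation into P by Schensted row insertion, recording in Q the position of each new cell.

Insert 4: appended to row 1. P = [[4]], Q = [[1]].
Insert 1: 1 bumps 4 from row 1; 4 starts row 2. P = [[1], [4]], Q = [[1], [2]].
Insert 3: appended to row 1. P = [[1, 3], [4]], Q = [[1, 3], [2]].
Insert 2: 2 bumps 3 from row 1; 3 bumps 4 from row 2; 4 starts row 3. P = [[1, 2], [3], [4]], Q = [[1, 3], [2], [4]].

So P = [[1, 2], [3], [4]], Q = [[1, 3], [2], [4]].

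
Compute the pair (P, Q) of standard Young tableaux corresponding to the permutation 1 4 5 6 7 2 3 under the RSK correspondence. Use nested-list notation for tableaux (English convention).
Insert each entry of the permutation into P by Schensted row insertion, recording in Q the position of each new cell.

After inserting 1: P = [[1]].
After inserting 4: P = [[1, 4]].
After inserting 5: P = [[1, 4, 5]].
After inserting 6: P = [[1, 4, 5, 6]].
After inserting 7: P = [[1, 4, 5, 6, 7]].
After inserting 2: P = [[1, 2, 5, 6, 7], [4]].
After inserting 3: P = [[1, 2, 3, 6, 7], [4, 5]].

So P = [[1, 2, 3, 6, 7], [4, 5]], Q = [[1, 2, 3, 4, 5], [6, 7]].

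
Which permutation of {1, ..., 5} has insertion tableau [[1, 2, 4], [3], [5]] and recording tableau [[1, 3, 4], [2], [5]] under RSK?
Reverse the RSK construction: for i from n down to 1, find the cell of Q containing i, remove the entry at that cell from P, and reverse-bump it up through P; the value ejected from row 1 is w(i).

Step i=5: Q has 5 at row 3, column 1; remove 5 from row 3 of P and reverse-bump: 5 enters row 2 and ejects 3; 3 enters row 1 and ejects 2. So w(5) = 2. P is now [[1, 3, 4], [5]].
Step i=4: Q has 4 at row 1, column 3; remove that cell from P, ejecting 4. So w(4) = 4. P is now [[1, 3], [5]].
Step i=3: Q has 3 at row 1, column 2; remove that cell from P, ejecting 3. So w(3) = 3. P is now [[1], [5]].
Step i=2: Q has 2 at row 2, column 1; remove 5 from row 2 of P and reverse-bump: 5 enters row 1 and ejects 1. So w(2) = 1. P is now [[5]].
Step i=1: Q has 1 at row 1, column 1; remove that cell from P, ejecting 5. So w(1) = 5. P is now [].

So w = 5 1 3 4 2.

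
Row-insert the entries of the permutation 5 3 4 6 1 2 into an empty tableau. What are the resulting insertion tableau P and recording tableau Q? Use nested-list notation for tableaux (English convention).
Insert each entry of the permutation into P by Schensted row insertion, recording in Q the position of each new cell.

After inserting 5: P = [[5]].
After inserting 3: P = [[3], [5]].
After inserting 4: P = [[3, 4], [5]].
After inserting 6: P = [[3, 4, 6], [5]].
After inserting 1: P = [[1, 4, 6], [3], [5]].
After inserting 2: P = [[1, 2, 6], [3, 4], [5]].

So P = [[1, 2, 6], [3, 4], [5]], Q = [[1, 3, 4], [2, 6], [5]].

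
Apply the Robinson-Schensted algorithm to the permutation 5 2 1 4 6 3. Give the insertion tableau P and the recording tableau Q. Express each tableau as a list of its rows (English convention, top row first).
P = [[1, 3, 6], [2, 4], [5]], Q = [[1, 4, 5], [2, 6], [3]]

Insert each entry of the permutation into P by Schensted row insertion, recording in Q the position of each new cell.

Insert 5: appended to row 1. P = [[5]].
Insert 2: 2 bumps 5 from row 1; 5 starts row 2. P = [[2], [5]].
Insert 1: 1 bumps 2 from row 1; 2 bumps 5 from row 2; 5 starts row 3. P = [[1], [2], [5]].
Insert 4: appended to row 1. P = [[1, 4], [2], [5]].
Insert 6: appended to row 1. P = [[1, 4, 6], [2], [5]].
Insert 3: 3 bumps 4 from row 1; 4 appends to row 2. P = [[1, 3, 6], [2, 4], [5]].

So P = [[1, 3, 6], [2, 4], [5]], Q = [[1, 4, 5], [2, 6], [3]].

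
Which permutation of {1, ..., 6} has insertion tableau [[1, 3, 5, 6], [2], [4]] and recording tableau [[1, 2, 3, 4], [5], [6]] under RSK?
2 4 5 6 3 1

Reverse the RSK construction: for i from n down to 1, find the cell of Q containing i, remove the entry at that cell from P, and reverse-bump it up through P; the value ejected from row 1 is w(i).

Step i=6: Q has 6 at row 3, column 1; remove 4 from row 3 of P and reverse-bump: 4 enters row 2 and ejects 2; 2 enters row 1 and ejects 1. So w(6) = 1. P is now [[2, 3, 5, 6], [4]].
Step i=5: Q has 5 at row 2, column 1; remove 4 from row 2 of P and reverse-bump: 4 enters row 1 and ejects 3. So w(5) = 3. P is now [[2, 4, 5, 6]].
Step i=4: Q has 4 at row 1, column 4; remove that cell from P, ejecting 6. So w(4) = 6. P is now [[2, 4, 5]].
Step i=3: Q has 3 at row 1, column 3; remove that cell from P, ejecting 5. So w(3) = 5. P is now [[2, 4]].
Step i=2: Q has 2 at row 1, column 2; remove that cell from P, ejecting 4. So w(2) = 4. P is now [[2]].
Step i=1: Q has 1 at row 1, column 1; remove that cell from P, ejecting 2. So w(1) = 2. P is now [].

So w = 2 4 5 6 3 1.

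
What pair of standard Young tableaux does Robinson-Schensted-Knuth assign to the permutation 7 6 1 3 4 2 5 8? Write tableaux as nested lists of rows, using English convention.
P = [[1, 2, 4, 5, 8], [3], [6], [7]], Q = [[1, 4, 5, 7, 8], [2], [3], [6]]

Insert each entry of the permutation into P by Schensted row insertion, recording in Q the position of each new cell.

Insert 7: appended to row 1. P = [[7]], Q = [[1]].
Insert 6: 6 bumps 7 from row 1; 7 starts row 2. P = [[6], [7]], Q = [[1], [2]].
Insert 1: 1 bumps 6 from row 1; 6 bumps 7 from row 2; 7 starts row 3. P = [[1], [6], [7]], Q = [[1], [2], [3]].
Insert 3: appended to row 1. P = [[1, 3], [6], [7]], Q = [[1, 4], [2], [3]].
Insert 4: appended to row 1. P = [[1, 3, 4], [6], [7]], Q = [[1, 4, 5], [2], [3]].
Insert 2: 2 bumps 3 from row 1; 3 bumps 6 from row 2; 6 bumps 7 from row 3; 7 starts row 4. P = [[1, 2, 4], [3], [6], [7]], Q = [[1, 4, 5], [2], [3], [6]].
Insert 5: appended to row 1. P = [[1, 2, 4, 5], [3], [6], [7]], Q = [[1, 4, 5, 7], [2], [3], [6]].
Insert 8: appended to row 1. P = [[1, 2, 4, 5, 8], [3], [6], [7]], Q = [[1, 4, 5, 7, 8], [2], [3], [6]].

So P = [[1, 2, 4, 5, 8], [3], [6], [7]], Q = [[1, 4, 5, 7, 8], [2], [3], [6]].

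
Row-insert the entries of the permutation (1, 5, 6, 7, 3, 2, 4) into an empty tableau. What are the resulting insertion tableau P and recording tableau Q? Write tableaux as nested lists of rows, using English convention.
P = [[1, 2, 4, 7], [3, 6], [5]], Q = [[1, 2, 3, 4], [5, 7], [6]]

Insert each entry of the permutation into P by Schensted row insertion, recording in Q the position of each new cell.

Insert 1: appended to row 1. P = [[1]].
Insert 5: appended to row 1. P = [[1, 5]].
Insert 6: appended to row 1. P = [[1, 5, 6]].
Insert 7: appended to row 1. P = [[1, 5, 6, 7]].
Insert 3: 3 bumps 5 from row 1; 5 starts row 2. P = [[1, 3, 6, 7], [5]].
Insert 2: 2 bumps 3 from row 1; 3 bumps 5 from row 2; 5 starts row 3. P = [[1, 2, 6, 7], [3], [5]].
Insert 4: 4 bumps 6 from row 1; 6 appends to row 2. P = [[1, 2, 4, 7], [3, 6], [5]].

So P = [[1, 2, 4, 7], [3, 6], [5]], Q = [[1, 2, 3, 4], [5, 7], [6]].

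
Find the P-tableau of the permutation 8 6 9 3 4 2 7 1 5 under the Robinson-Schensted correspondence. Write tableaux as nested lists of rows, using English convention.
P = [[1, 4, 5], [2, 7], [3, 9], [6], [8]]

Insert 8: appended to row 1. P = [[8]].
Insert 6: 6 bumps 8 from row 1; 8 starts row 2. P = [[6], [8]].
Insert 9: appended to row 1. P = [[6, 9], [8]].
Insert 3: 3 bumps 6 from row 1; 6 bumps 8 from row 2; 8 starts row 3. P = [[3, 9], [6], [8]].
Insert 4: 4 bumps 9 from row 1; 9 appends to row 2. P = [[3, 4], [6, 9], [8]].
Insert 2: 2 bumps 3 from row 1; 3 bumps 6 from row 2; 6 bumps 8 from row 3; 8 starts row 4. P = [[2, 4], [3, 9], [6], [8]].
Insert 7: appended to row 1. P = [[2, 4, 7], [3, 9], [6], [8]].
Insert 1: 1 bumps 2 from row 1; 2 bumps 3 from row 2; 3 bumps 6 from row 3; 6 bumps 8 from row 4; 8 starts row 5. P = [[1, 4, 7], [2, 9], [3], [6], [8]].
Insert 5: 5 bumps 7 from row 1; 7 bumps 9 from row 2; 9 appends to row 3. P = [[1, 4, 5], [2, 7], [3, 9], [6], [8]].

So P = [[1, 4, 5], [2, 7], [3, 9], [6], [8]].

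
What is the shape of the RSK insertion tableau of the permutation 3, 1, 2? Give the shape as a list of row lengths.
[2, 1]

RSK row insertion gives P = [[1, 2], [3]], which has shape [2, 1].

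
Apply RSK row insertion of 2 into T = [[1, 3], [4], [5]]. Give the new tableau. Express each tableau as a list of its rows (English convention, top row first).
[[1, 2], [3], [4], [5]]

In row 1, 2 replaces 3 (the leftmost entry greater than 2); 3 is bumped to row 2. In row 2, 3 replaces 4 (the leftmost entry greater than 3); 4 is bumped to row 3. In row 3, 4 replaces 5 (the leftmost entry greater than 4); 5 is bumped to row 4. 5 starts a new row 4. The new tableau is [[1, 2], [3], [4], [5]].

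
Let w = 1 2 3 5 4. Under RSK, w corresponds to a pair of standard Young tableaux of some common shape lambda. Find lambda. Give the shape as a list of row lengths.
Row-insert each entry into an empty tableau.

After inserting 1: P = [[1]].
After inserting 2: P = [[1, 2]].
After inserting 3: P = [[1, 2, 3]].
After inserting 5: P = [[1, 2, 3, 5]].
After inserting 4: P = [[1, 2, 3, 4], [5]].

The final insertion tableau P = [[1, 2, 3, 4], [5]] has shape [4, 1].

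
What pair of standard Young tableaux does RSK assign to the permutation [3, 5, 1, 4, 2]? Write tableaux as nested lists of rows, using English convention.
Insert each entry of the permutation into P by Schensted row insertion, recording in Q the position of each new cell.

Insert 3: appended to row 1. P = [[3]].
Insert 5: appended to row 1. P = [[3, 5]].
Insert 1: 1 bumps 3 from row 1; 3 starts row 2. P = [[1, 5], [3]].
Insert 4: 4 bumps 5 from row 1; 5 appends to row 2. P = [[1, 4], [3, 5]].
Insert 2: 2 bumps 4 from row 1; 4 bumps 5 from row 2; 5 starts row 3. P = [[1, 2], [3, 4], [5]].

So P = [[1, 2], [3, 4], [5]], Q = [[1, 2], [3, 4], [5]].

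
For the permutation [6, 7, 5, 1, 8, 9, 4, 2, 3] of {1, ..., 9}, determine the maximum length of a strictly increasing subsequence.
4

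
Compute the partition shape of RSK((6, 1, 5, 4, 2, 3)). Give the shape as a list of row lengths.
[3, 1, 1, 1]

Row-insert each entry into an empty tableau.

After inserting 6: P = [[6]].
After inserting 1: P = [[1], [6]].
After inserting 5: P = [[1, 5], [6]].
After inserting 4: P = [[1, 4], [5], [6]].
After inserting 2: P = [[1, 2], [4], [5], [6]].
After inserting 3: P = [[1, 2, 3], [4], [5], [6]].

The final insertion tableau P = [[1, 2, 3], [4], [5], [6]] has shape [3, 1, 1, 1].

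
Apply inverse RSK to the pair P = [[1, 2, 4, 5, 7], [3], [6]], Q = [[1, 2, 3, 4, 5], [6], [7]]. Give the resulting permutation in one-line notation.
Reverse the RSK construction: for i from n down to 1, find the cell of Q containing i, remove the entry at that cell from P, and reverse-bump it up through P; the value ejected from row 1 is w(i).

Step i=7: Q has 7 at row 3, column 1; remove 6 from row 3 of P and reverse-bump: 6 enters row 2 and ejects 3; 3 enters row 1 and ejects 2. So w(7) = 2. P is now [[1, 3, 4, 5, 7], [6]].
Step i=6: Q has 6 at row 2, column 1; remove 6 from row 2 of P and reverse-bump: 6 enters row 1 and ejects 5. So w(6) = 5. P is now [[1, 3, 4, 6, 7]].
Step i=5: Q has 5 at row 1, column 5; remove that cell from P, ejecting 7. So w(5) = 7. P is now [[1, 3, 4, 6]].
Step i=4: Q has 4 at row 1, column 4; remove that cell from P, ejecting 6. So w(4) = 6. P is now [[1, 3, 4]].
Step i=3: Q has 3 at row 1, column 3; remove that cell from P, ejecting 4. So w(3) = 4. P is now [[1, 3]].
Step i=2: Q has 2 at row 1, column 2; remove that cell from P, ejecting 3. So w(2) = 3. P is now [[1]].
Step i=1: Q has 1 at row 1, column 1; remove that cell from P, ejecting 1. So w(1) = 1. P is now [].

So w = 1 3 4 6 7 5 2.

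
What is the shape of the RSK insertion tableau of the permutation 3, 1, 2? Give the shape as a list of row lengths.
[2, 1]

Row-insert each entry into an empty tableau.

After inserting 3: P = [[3]].
After inserting 1: P = [[1], [3]].
After inserting 2: P = [[1, 2], [3]].

The final insertion tableau P = [[1, 2], [3]] has shape [2, 1].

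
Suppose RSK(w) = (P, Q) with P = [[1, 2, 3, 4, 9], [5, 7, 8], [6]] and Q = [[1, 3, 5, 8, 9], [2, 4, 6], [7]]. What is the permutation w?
6 1 7 2 8 5 3 4 9

Reverse the RSK construction: for i from n down to 1, find the cell of Q containing i, remove the entry at that cell from P, and reverse-bump it up through P; the value ejected from row 1 is w(i).

Step i=9: Q has 9 at row 1, column 5; remove that cell from P, ejecting 9. So w(9) = 9. P is now [[1, 2, 3, 4], [5, 7, 8], [6]].
Step i=8: Q has 8 at row 1, column 4; remove that cell from P, ejecting 4. So w(8) = 4. P is now [[1, 2, 3], [5, 7, 8], [6]].
Step i=7: Q has 7 at row 3, column 1; remove 6 from row 3 of P and reverse-bump: 6 enters row 2 and ejects 5; 5 enters row 1 and ejects 3. So w(7) = 3. P is now [[1, 2, 5], [6, 7, 8]].
Step i=6: Q has 6 at row 2, column 3; remove 8 from row 2 of P and reverse-bump: 8 enters row 1 and ejects 5. So w(6) = 5. P is now [[1, 2, 8], [6, 7]].
Step i=5: Q has 5 at row 1, column 3; remove that cell from P, ejecting 8. So w(5) = 8. P is now [[1, 2], [6, 7]].
Step i=4: Q has 4 at row 2, column 2; remove 7 from row 2 of P and reverse-bump: 7 enters row 1 and ejects 2. So w(4) = 2. P is now [[1, 7], [6]].
Step i=3: Q has 3 at row 1, column 2; remove that cell from P, ejecting 7. So w(3) = 7. P is now [[1], [6]].
Step i=2: Q has 2 at row 2, column 1; remove 6 from row 2 of P and reverse-bump: 6 enters row 1 and ejects 1. So w(2) = 1. P is now [[6]].
Step i=1: Q has 1 at row 1, column 1; remove that cell from P, ejecting 6. So w(1) = 6. P is now [].

So w = 6 1 7 2 8 5 3 4 9.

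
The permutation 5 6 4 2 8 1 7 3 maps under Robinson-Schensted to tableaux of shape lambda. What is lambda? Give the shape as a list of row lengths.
[3, 2, 2, 1]

RSK row insertion gives P = [[1, 3, 7], [2, 6], [4, 8], [5]], which has shape [3, 2, 2, 1].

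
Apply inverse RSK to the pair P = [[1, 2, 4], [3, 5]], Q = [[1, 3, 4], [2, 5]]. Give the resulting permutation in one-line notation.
3 1 2 5 4

Reverse the RSK construction: for i from n down to 1, find the cell of Q containing i, remove the entry at that cell from P, and reverse-bump it up through P; the value ejected from row 1 is w(i).

Step i=5: Q has 5 at row 2, column 2; remove 5 from row 2 of P and reverse-bump: 5 enters row 1 and ejects 4. So w(5) = 4. P is now [[1, 2, 5], [3]].
Step i=4: Q has 4 at row 1, column 3; remove that cell from P, ejecting 5. So w(4) = 5. P is now [[1, 2], [3]].
Step i=3: Q has 3 at row 1, column 2; remove that cell from P, ejecting 2. So w(3) = 2. P is now [[1], [3]].
Step i=2: Q has 2 at row 2, column 1; remove 3 from row 2 of P and reverse-bump: 3 enters row 1 and ejects 1. So w(2) = 1. P is now [[3]].
Step i=1: Q has 1 at row 1, column 1; remove that cell from P, ejecting 3. So w(1) = 3. P is now [].

So w = 3 1 2 5 4.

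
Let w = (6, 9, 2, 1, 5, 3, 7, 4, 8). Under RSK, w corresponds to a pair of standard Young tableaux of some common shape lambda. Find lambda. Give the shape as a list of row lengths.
[4, 3, 2]

Row-insert each entry into an empty tableau.

After inserting 6: P = [[6]].
After inserting 9: P = [[6, 9]].
After inserting 2: P = [[2, 9], [6]].
After inserting 1: P = [[1, 9], [2], [6]].
After inserting 5: P = [[1, 5], [2, 9], [6]].
After inserting 3: P = [[1, 3], [2, 5], [6, 9]].
After inserting 7: P = [[1, 3, 7], [2, 5], [6, 9]].
After inserting 4: P = [[1, 3, 4], [2, 5, 7], [6, 9]].
After inserting 8: P = [[1, 3, 4, 8], [2, 5, 7], [6, 9]].

The final insertion tableau P = [[1, 3, 4, 8], [2, 5, 7], [6, 9]] has shape [4, 3, 2].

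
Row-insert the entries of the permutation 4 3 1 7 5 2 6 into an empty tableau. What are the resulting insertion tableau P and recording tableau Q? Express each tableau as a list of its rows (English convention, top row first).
P = [[1, 2, 6], [3, 5], [4, 7]], Q = [[1, 4, 7], [2, 5], [3, 6]]

Insert each entry of the permutation into P by Schensted row insertion, recording in Q the position of each new cell.

Insert 4: appended to row 1. P = [[4]], Q = [[1]].
Insert 3: 3 bumps 4 from row 1; 4 starts row 2. P = [[3], [4]], Q = [[1], [2]].
Insert 1: 1 bumps 3 from row 1; 3 bumps 4 from row 2; 4 starts row 3. P = [[1], [3], [4]], Q = [[1], [2], [3]].
Insert 7: appended to row 1. P = [[1, 7], [3], [4]], Q = [[1, 4], [2], [3]].
Insert 5: 5 bumps 7 from row 1; 7 appends to row 2. P = [[1, 5], [3, 7], [4]], Q = [[1, 4], [2, 5], [3]].
Insert 2: 2 bumps 5 from row 1; 5 bumps 7 from row 2; 7 appends to row 3. P = [[1, 2], [3, 5], [4, 7]], Q = [[1, 4], [2, 5], [3, 6]].
Insert 6: appended to row 1. P = [[1, 2, 6], [3, 5], [4, 7]], Q = [[1, 4, 7], [2, 5], [3, 6]].

So P = [[1, 2, 6], [3, 5], [4, 7]], Q = [[1, 4, 7], [2, 5], [3, 6]].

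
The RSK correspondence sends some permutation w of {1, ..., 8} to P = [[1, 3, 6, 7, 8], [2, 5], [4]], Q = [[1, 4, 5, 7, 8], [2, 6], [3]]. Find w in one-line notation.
Reverse the RSK construction: for i from n down to 1, find the cell of Q containing i, remove the entry at that cell from P, and reverse-bump it up through P; the value ejected from row 1 is w(i).

Step i=8: Q has 8 at row 1, column 5; remove that cell from P, ejecting 8. So w(8) = 8. P is now [[1, 3, 6, 7], [2, 5], [4]].
Step i=7: Q has 7 at row 1, column 4; remove that cell from P, ejecting 7. So w(7) = 7. P is now [[1, 3, 6], [2, 5], [4]].
Step i=6: Q has 6 at row 2, column 2; remove 5 from row 2 of P and reverse-bump: 5 enters row 1 and ejects 3. So w(6) = 3. P is now [[1, 5, 6], [2], [4]].
Step i=5: Q has 5 at row 1, column 3; remove that cell from P, ejecting 6. So w(5) = 6. P is now [[1, 5], [2], [4]].
Step i=4: Q has 4 at row 1, column 2; remove that cell from P, ejecting 5. So w(4) = 5. P is now [[1], [2], [4]].
Step i=3: Q has 3 at row 3, column 1; remove 4 from row 3 of P and reverse-bump: 4 enters row 2 and ejects 2; 2 enters row 1 and ejects 1. So w(3) = 1. P is now [[2], [4]].
Step i=2: Q has 2 at row 2, column 1; remove 4 from row 2 of P and reverse-bump: 4 enters row 1 and ejects 2. So w(2) = 2. P is now [[4]].
Step i=1: Q has 1 at row 1, column 1; remove that cell from P, ejecting 4. So w(1) = 4. P is now [].

So w = 4 2 1 5 6 3 7 8.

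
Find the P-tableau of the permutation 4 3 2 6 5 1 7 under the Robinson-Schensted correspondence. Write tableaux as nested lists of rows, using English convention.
Insert 4: appended to row 1. P = [[4]].
Insert 3: 3 bumps 4 from row 1; 4 starts row 2. P = [[3], [4]].
Insert 2: 2 bumps 3 from row 1; 3 bumps 4 from row 2; 4 starts row 3. P = [[2], [3], [4]].
Insert 6: appended to row 1. P = [[2, 6], [3], [4]].
Insert 5: 5 bumps 6 from row 1; 6 appends to row 2. P = [[2, 5], [3, 6], [4]].
Insert 1: 1 bumps 2 from row 1; 2 bumps 3 from row 2; 3 bumps 4 from row 3; 4 starts row 4. P = [[1, 5], [2, 6], [3], [4]].
Insert 7: appended to row 1. P = [[1, 5, 7], [2, 6], [3], [4]].

So P = [[1, 5, 7], [2, 6], [3], [4]].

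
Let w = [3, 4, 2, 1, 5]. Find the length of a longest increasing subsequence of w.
3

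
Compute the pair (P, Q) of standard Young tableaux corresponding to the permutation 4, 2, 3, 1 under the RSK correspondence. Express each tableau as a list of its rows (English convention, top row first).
Insert each entry of the permutation into P by Schensted row insertion, recording in Q the position of each new cell.

Insert 4: appended to row 1. P = [[4]].
Insert 2: 2 bumps 4 from row 1; 4 starts row 2. P = [[2], [4]].
Insert 3: appended to row 1. P = [[2, 3], [4]].
Insert 1: 1 bumps 2 from row 1; 2 bumps 4 from row 2; 4 starts row 3. P = [[1, 3], [2], [4]].

So P = [[1, 3], [2], [4]], Q = [[1, 3], [2], [4]].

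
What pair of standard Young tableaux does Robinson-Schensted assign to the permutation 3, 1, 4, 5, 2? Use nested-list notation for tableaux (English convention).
Insert each entry of the permutation into P by Schensted row insertion, recording in Q the position of each new cell.

Insert 3: appended to row 1. P = [[3]].
Insert 1: 1 bumps 3 from row 1; 3 starts row 2. P = [[1], [3]].
Insert 4: appended to row 1. P = [[1, 4], [3]].
Insert 5: appended to row 1. P = [[1, 4, 5], [3]].
Insert 2: 2 bumps 4 from row 1; 4 appends to row 2. P = [[1, 2, 5], [3, 4]].

So P = [[1, 2, 5], [3, 4]], Q = [[1, 3, 4], [2, 5]].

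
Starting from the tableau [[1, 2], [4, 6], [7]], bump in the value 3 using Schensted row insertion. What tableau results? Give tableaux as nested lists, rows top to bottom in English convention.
[[1, 2, 3], [4, 6], [7]]

3 is larger than every entry of row 1, so it is appended to row 1. The new tableau is [[1, 2, 3], [4, 6], [7]].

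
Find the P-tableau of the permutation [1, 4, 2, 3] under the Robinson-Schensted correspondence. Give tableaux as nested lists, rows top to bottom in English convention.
Insert 1: appended to row 1. P = [[1]].
Insert 4: appended to row 1. P = [[1, 4]].
Insert 2: 2 bumps 4 from row 1; 4 starts row 2. P = [[1, 2], [4]].
Insert 3: appended to row 1. P = [[1, 2, 3], [4]].

So P = [[1, 2, 3], [4]].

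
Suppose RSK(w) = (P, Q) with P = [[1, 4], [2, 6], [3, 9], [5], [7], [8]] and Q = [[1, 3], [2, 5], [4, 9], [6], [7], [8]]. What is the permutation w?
Reverse the RSK construction: for i from n down to 1, find the cell of Q containing i, remove the entry at that cell from P, and reverse-bump it up through P; the value ejected from row 1 is w(i).

Step i=9: Q has 9 at row 3, column 2; remove 9 from row 3 of P and reverse-bump: 9 enters row 2 and ejects 6; 6 enters row 1 and ejects 4. So w(9) = 4. P is now [[1, 6], [2, 9], [3], [5], [7], [8]].
Step i=8: Q has 8 at row 6, column 1; remove 8 from row 6 of P and reverse-bump: 8 enters row 5 and ejects 7; 7 enters row 4 and ejects 5; 5 enters row 3 and ejects 3; 3 enters row 2 and ejects 2; 2 enters row 1 and ejects 1. So w(8) = 1. P is now [[2, 6], [3, 9], [5], [7], [8]].
Step i=7: Q has 7 at row 5, column 1; remove 8 from row 5 of P and reverse-bump: 8 enters row 4 and ejects 7; 7 enters row 3 and ejects 5; 5 enters row 2 and ejects 3; 3 enters row 1 and ejects 2. So w(7) = 2. P is now [[3, 6], [5, 9], [7], [8]].
Step i=6: Q has 6 at row 4, column 1; remove 8 from row 4 of P and reverse-bump: 8 enters row 3 and ejects 7; 7 enters row 2 and ejects 5; 5 enters row 1 and ejects 3. So w(6) = 3. P is now [[5, 6], [7, 9], [8]].
Step i=5: Q has 5 at row 2, column 2; remove 9 from row 2 of P and reverse-bump: 9 enters row 1 and ejects 6. So w(5) = 6. P is now [[5, 9], [7], [8]].
Step i=4: Q has 4 at row 3, column 1; remove 8 from row 3 of P and reverse-bump: 8 enters row 2 and ejects 7; 7 enters row 1 and ejects 5. So w(4) = 5. P is now [[7, 9], [8]].
Step i=3: Q has 3 at row 1, column 2; remove that cell from P, ejecting 9. So w(3) = 9. P is now [[7], [8]].
Step i=2: Q has 2 at row 2, column 1; remove 8 from row 2 of P and reverse-bump: 8 enters row 1 and ejects 7. So w(2) = 7. P is now [[8]].
Step i=1: Q has 1 at row 1, column 1; remove that cell from P, ejecting 8. So w(1) = 8. P is now [].

So w = 8 7 9 5 6 3 2 1 4.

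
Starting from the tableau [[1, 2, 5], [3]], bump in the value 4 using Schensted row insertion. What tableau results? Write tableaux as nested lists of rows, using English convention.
In row 1, 4 replaces 5 (the leftmost entry greater than 4); 5 is bumped to row 2. 5 is appended to row 2. The new tableau is [[1, 2, 4], [3, 5]].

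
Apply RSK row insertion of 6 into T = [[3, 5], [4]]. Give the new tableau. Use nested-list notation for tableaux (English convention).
[[3, 5, 6], [4]]

6 is larger than every entry of row 1, so it is appended to row 1. The new tableau is [[3, 5, 6], [4]].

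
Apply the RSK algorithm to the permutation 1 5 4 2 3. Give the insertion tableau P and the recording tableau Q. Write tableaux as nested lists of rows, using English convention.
P = [[1, 2, 3], [4], [5]], Q = [[1, 2, 5], [3], [4]]

Insert each entry of the permutation into P by Schensted row insertion, recording in Q the position of each new cell.

Insert 1: appended to row 1. P = [[1]], Q = [[1]].
Insert 5: appended to row 1. P = [[1, 5]], Q = [[1, 2]].
Insert 4: 4 bumps 5 from row 1; 5 starts row 2. P = [[1, 4], [5]], Q = [[1, 2], [3]].
Insert 2: 2 bumps 4 from row 1; 4 bumps 5 from row 2; 5 starts row 3. P = [[1, 2], [4], [5]], Q = [[1, 2], [3], [4]].
Insert 3: appended to row 1. P = [[1, 2, 3], [4], [5]], Q = [[1, 2, 5], [3], [4]].

So P = [[1, 2, 3], [4], [5]], Q = [[1, 2, 5], [3], [4]].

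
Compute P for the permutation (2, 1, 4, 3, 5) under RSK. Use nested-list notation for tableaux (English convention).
P = [[1, 3, 5], [2, 4]]

Insert 2: appended to row 1. P = [[2]].
Insert 1: 1 bumps 2 from row 1; 2 starts row 2. P = [[1], [2]].
Insert 4: appended to row 1. P = [[1, 4], [2]].
Insert 3: 3 bumps 4 from row 1; 4 appends to row 2. P = [[1, 3], [2, 4]].
Insert 5: appended to row 1. P = [[1, 3, 5], [2, 4]].

So P = [[1, 3, 5], [2, 4]].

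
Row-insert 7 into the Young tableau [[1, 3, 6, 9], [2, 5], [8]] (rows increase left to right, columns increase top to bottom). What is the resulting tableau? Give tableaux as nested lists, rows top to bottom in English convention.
[[1, 3, 6, 7], [2, 5, 9], [8]]

In row 1, 7 replaces 9 (the leftmost entry greater than 7); 9 is bumped to row 2. 9 is appended to row 2. The new tableau is [[1, 3, 6, 7], [2, 5, 9], [8]].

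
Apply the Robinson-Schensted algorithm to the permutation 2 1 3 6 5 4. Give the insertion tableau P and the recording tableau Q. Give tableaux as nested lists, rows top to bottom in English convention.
P = [[1, 3, 4], [2, 5], [6]], Q = [[1, 3, 4], [2, 5], [6]]

Insert each entry of the permutation into P by Schensted row insertion, recording in Q the position of each new cell.

Insert 2: appended to row 1. P = [[2]].
Insert 1: 1 bumps 2 from row 1; 2 starts row 2. P = [[1], [2]].
Insert 3: appended to row 1. P = [[1, 3], [2]].
Insert 6: appended to row 1. P = [[1, 3, 6], [2]].
Insert 5: 5 bumps 6 from row 1; 6 appends to row 2. P = [[1, 3, 5], [2, 6]].
Insert 4: 4 bumps 5 from row 1; 5 bumps 6 from row 2; 6 starts row 3. P = [[1, 3, 4], [2, 5], [6]].

So P = [[1, 3, 4], [2, 5], [6]], Q = [[1, 3, 4], [2, 5], [6]].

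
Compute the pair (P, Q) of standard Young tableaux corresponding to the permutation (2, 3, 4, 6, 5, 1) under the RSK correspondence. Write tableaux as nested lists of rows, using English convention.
Insert each entry of the permutation into P by Schensted row insertion, recording in Q the position of each new cell.

Insert 2: appended to row 1. P = [[2]].
Insert 3: appended to row 1. P = [[2, 3]].
Insert 4: appended to row 1. P = [[2, 3, 4]].
Insert 6: appended to row 1. P = [[2, 3, 4, 6]].
Insert 5: 5 bumps 6 from row 1; 6 starts row 2. P = [[2, 3, 4, 5], [6]].
Insert 1: 1 bumps 2 from row 1; 2 bumps 6 from row 2; 6 starts row 3. P = [[1, 3, 4, 5], [2], [6]].

So P = [[1, 3, 4, 5], [2], [6]], Q = [[1, 2, 3, 4], [5], [6]].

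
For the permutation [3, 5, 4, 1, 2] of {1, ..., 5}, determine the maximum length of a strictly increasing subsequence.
2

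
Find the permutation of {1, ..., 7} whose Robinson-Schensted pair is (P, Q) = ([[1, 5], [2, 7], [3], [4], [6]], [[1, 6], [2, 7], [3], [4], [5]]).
Reverse the RSK construction: for i from n down to 1, find the cell of Q containing i, remove the entry at that cell from P, and reverse-bump it up through P; the value ejected from row 1 is w(i).

Step i=7: Q has 7 at row 2, column 2; remove 7 from row 2 of P and reverse-bump: 7 enters row 1 and ejects 5. So w(7) = 5. P is now [[1, 7], [2], [3], [4], [6]].
Step i=6: Q has 6 at row 1, column 2; remove that cell from P, ejecting 7. So w(6) = 7. P is now [[1], [2], [3], [4], [6]].
Step i=5: Q has 5 at row 5, column 1; remove 6 from row 5 of P and reverse-bump: 6 enters row 4 and ejects 4; 4 enters row 3 and ejects 3; 3 enters row 2 and ejects 2; 2 enters row 1 and ejects 1. So w(5) = 1. P is now [[2], [3], [4], [6]].
Step i=4: Q has 4 at row 4, column 1; remove 6 from row 4 of P and reverse-bump: 6 enters row 3 and ejects 4; 4 enters row 2 and ejects 3; 3 enters row 1 and ejects 2. So w(4) = 2. P is now [[3], [4], [6]].
Step i=3: Q has 3 at row 3, column 1; remove 6 from row 3 of P and reverse-bump: 6 enters row 2 and ejects 4; 4 enters row 1 and ejects 3. So w(3) = 3. P is now [[4], [6]].
Step i=2: Q has 2 at row 2, column 1; remove 6 from row 2 of P and reverse-bump: 6 enters row 1 and ejects 4. So w(2) = 4. P is now [[6]].
Step i=1: Q has 1 at row 1, column 1; remove that cell from P, ejecting 6. So w(1) = 6. P is now [].

So w = 6 4 3 2 1 7 5.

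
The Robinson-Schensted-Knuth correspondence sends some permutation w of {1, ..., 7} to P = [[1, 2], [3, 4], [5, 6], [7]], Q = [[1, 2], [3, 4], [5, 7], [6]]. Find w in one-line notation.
5 7 3 6 4 1 2

Reverse the RSK construction: for i from n down to 1, find the cell of Q containing i, remove the entry at that cell from P, and reverse-bump it up through P; the value ejected from row 1 is w(i).

Step i=7: Q has 7 at row 3, column 2; remove 6 from row 3 of P and reverse-bump: 6 enters row 2 and ejects 4; 4 enters row 1 and ejects 2. So w(7) = 2. P is now [[1, 4], [3, 6], [5], [7]].
Step i=6: Q has 6 at row 4, column 1; remove 7 from row 4 of P and reverse-bump: 7 enters row 3 and ejects 5; 5 enters row 2 and ejects 3; 3 enters row 1 and ejects 1. So w(6) = 1. P is now [[3, 4], [5, 6], [7]].
Step i=5: Q has 5 at row 3, column 1; remove 7 from row 3 of P and reverse-bump: 7 enters row 2 and ejects 6; 6 enters row 1 and ejects 4. So w(5) = 4. P is now [[3, 6], [5, 7]].
Step i=4: Q has 4 at row 2, column 2; remove 7 from row 2 of P and reverse-bump: 7 enters row 1 and ejects 6. So w(4) = 6. P is now [[3, 7], [5]].
Step i=3: Q has 3 at row 2, column 1; remove 5 from row 2 of P and reverse-bump: 5 enters row 1 and ejects 3. So w(3) = 3. P is now [[5, 7]].
Step i=2: Q has 2 at row 1, column 2; remove that cell from P, ejecting 7. So w(2) = 7. P is now [[5]].
Step i=1: Q has 1 at row 1, column 1; remove that cell from P, ejecting 5. So w(1) = 5. P is now [].

So w = 5 7 3 6 4 1 2.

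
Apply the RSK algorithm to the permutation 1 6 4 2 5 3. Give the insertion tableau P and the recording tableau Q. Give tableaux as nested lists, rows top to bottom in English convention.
P = [[1, 2, 3], [4, 5], [6]], Q = [[1, 2, 5], [3, 6], [4]]

Insert each entry of the permutation into P by Schensted row insertion, recording in Q the position of each new cell.

Insert 1: appended to row 1. P = [[1]], Q = [[1]].
Insert 6: appended to row 1. P = [[1, 6]], Q = [[1, 2]].
Insert 4: 4 bumps 6 from row 1; 6 starts row 2. P = [[1, 4], [6]], Q = [[1, 2], [3]].
Insert 2: 2 bumps 4 from row 1; 4 bumps 6 from row 2; 6 starts row 3. P = [[1, 2], [4], [6]], Q = [[1, 2], [3], [4]].
Insert 5: appended to row 1. P = [[1, 2, 5], [4], [6]], Q = [[1, 2, 5], [3], [4]].
Insert 3: 3 bumps 5 from row 1; 5 appends to row 2. P = [[1, 2, 3], [4, 5], [6]], Q = [[1, 2, 5], [3, 6], [4]].

So P = [[1, 2, 3], [4, 5], [6]], Q = [[1, 2, 5], [3, 6], [4]].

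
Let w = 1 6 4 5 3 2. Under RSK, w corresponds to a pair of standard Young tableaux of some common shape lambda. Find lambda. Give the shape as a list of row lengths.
Row-insert each entry into an empty tableau.

After inserting 1: P = [[1]].
After inserting 6: P = [[1, 6]].
After inserting 4: P = [[1, 4], [6]].
After inserting 5: P = [[1, 4, 5], [6]].
After inserting 3: P = [[1, 3, 5], [4], [6]].
After inserting 2: P = [[1, 2, 5], [3], [4], [6]].

The final insertion tableau P = [[1, 2, 5], [3], [4], [6]] has shape [3, 1, 1, 1].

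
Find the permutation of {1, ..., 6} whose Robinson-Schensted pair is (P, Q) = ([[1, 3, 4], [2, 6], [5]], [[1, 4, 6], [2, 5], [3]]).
Reverse RSK: for i = n, n-1, ..., 1, locate i in Q, remove the corresponding corner cell from P, and reverse-bump its entry up through P; the value ejected from row 1 is w(i).

So w = 5 2 1 6 3 4.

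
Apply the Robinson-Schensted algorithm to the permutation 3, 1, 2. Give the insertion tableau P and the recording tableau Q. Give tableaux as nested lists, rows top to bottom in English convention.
Insert each entry of the permutation into P by Schensted row insertion, recording in Q the position of each new cell.

Insert 3: appended to row 1. P = [[3]].
Insert 1: 1 bumps 3 from row 1; 3 starts row 2. P = [[1], [3]].
Insert 2: appended to row 1. P = [[1, 2], [3]].

So P = [[1, 2], [3]], Q = [[1, 3], [2]].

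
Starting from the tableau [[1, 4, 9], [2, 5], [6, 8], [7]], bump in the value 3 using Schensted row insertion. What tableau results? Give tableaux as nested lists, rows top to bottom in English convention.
In row 1, 3 replaces 4 (the leftmost entry greater than 3); 4 is bumped to row 2. In row 2, 4 replaces 5 (the leftmost entry greater than 4); 5 is bumped to row 3. In row 3, 5 replaces 6 (the leftmost entry greater than 5); 6 is bumped to row 4. In row 4, 6 replaces 7 (the leftmost entry greater than 6); 7 is bumped to row 5. 7 starts a new row 5. The new tableau is [[1, 3, 9], [2, 4], [5, 8], [6], [7]].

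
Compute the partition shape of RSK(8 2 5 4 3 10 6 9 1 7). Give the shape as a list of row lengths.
[4, 2, 2, 1, 1]

Row-insert each entry into an empty tableau.

After inserting 8: P = [[8]].
After inserting 2: P = [[2], [8]].
After inserting 5: P = [[2, 5], [8]].
After inserting 4: P = [[2, 4], [5], [8]].
After inserting 3: P = [[2, 3], [4], [5], [8]].
After inserting 10: P = [[2, 3, 10], [4], [5], [8]].
After inserting 6: P = [[2, 3, 6], [4, 10], [5], [8]].
After inserting 9: P = [[2, 3, 6, 9], [4, 10], [5], [8]].
After inserting 1: P = [[1, 3, 6, 9], [2, 10], [4], [5], [8]].
After inserting 7: P = [[1, 3, 6, 7], [2, 9], [4, 10], [5], [8]].

The final insertion tableau P = [[1, 3, 6, 7], [2, 9], [4, 10], [5], [8]] has shape [4, 2, 2, 1, 1].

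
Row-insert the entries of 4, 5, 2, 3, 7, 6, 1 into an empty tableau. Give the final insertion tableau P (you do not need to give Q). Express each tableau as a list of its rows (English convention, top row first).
P = [[1, 3, 6], [2, 5, 7], [4]]

Insert 4: appended to row 1. P = [[4]].
Insert 5: appended to row 1. P = [[4, 5]].
Insert 2: 2 bumps 4 from row 1; 4 starts row 2. P = [[2, 5], [4]].
Insert 3: 3 bumps 5 from row 1; 5 appends to row 2. P = [[2, 3], [4, 5]].
Insert 7: appended to row 1. P = [[2, 3, 7], [4, 5]].
Insert 6: 6 bumps 7 from row 1; 7 appends to row 2. P = [[2, 3, 6], [4, 5, 7]].
Insert 1: 1 bumps 2 from row 1; 2 bumps 4 from row 2; 4 starts row 3. P = [[1, 3, 6], [2, 5, 7], [4]].

So P = [[1, 3, 6], [2, 5, 7], [4]].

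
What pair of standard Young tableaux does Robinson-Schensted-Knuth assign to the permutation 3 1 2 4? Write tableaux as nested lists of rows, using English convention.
P = [[1, 2, 4], [3]], Q = [[1, 3, 4], [2]]

Insert each entry of the permutation into P by Schensted row insertion, recording in Q the position of each new cell.

Insert 3: appended to row 1. P = [[3]], Q = [[1]].
Insert 1: 1 bumps 3 from row 1; 3 starts row 2. P = [[1], [3]], Q = [[1], [2]].
Insert 2: appended to row 1. P = [[1, 2], [3]], Q = [[1, 3], [2]].
Insert 4: appended to row 1. P = [[1, 2, 4], [3]], Q = [[1, 3, 4], [2]].

So P = [[1, 2, 4], [3]], Q = [[1, 3, 4], [2]].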